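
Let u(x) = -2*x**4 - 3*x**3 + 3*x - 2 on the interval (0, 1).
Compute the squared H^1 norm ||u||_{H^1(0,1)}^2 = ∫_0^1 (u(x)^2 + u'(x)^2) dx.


||u||_{H^1}^2 = 19891/630

The H^1 norm (squared) on an interval (0, L) is
  ||u||_{H^1}^2 = ∫_0^L u(x)^2 dx + ∫_0^L u'(x)^2 dx.
Compute u'(x) = -8*x**3 - 9*x**2 + 3.
Then u(x)^2 = 4*x**8 + 12*x**7 + 9*x**6 - 12*x**5 - 10*x**4 + 12*x**3 + 9*x**2 - 12*x + 4 and u'(x)^2 = 64*x**6 + 144*x**5 + 81*x**4 - 48*x**3 - 54*x**2 + 9.
Integrate each monomial from 0 to 1 using ∫_0^1 c·x^n dx = c·1^(n+1)/(n+1):
  ∫_0^1 u(x)^2 dx = ∫_0^1 (4*x^8 + 12*x^7 + 9*x^6 - 12*x^5 - 10*x^4 + 12*x^3 + 9*x^2 - 12*x + 4) dx. Term by term:
    ∫_0^1 4*x^8 dx = 4/9;  ∫_0^1 12*x^7 dx = 3/2;  ∫_0^1 9*x^6 dx = 9/7;
    ∫_0^1 -12*x^5 dx = -2;  ∫_0^1 -10*x^4 dx = -2;  ∫_0^1 12*x^3 dx = 3;
    ∫_0^1 9*x^2 dx = 3;  ∫_0^1 -12*x dx = -6;  ∫_0^1 4 dx = 4.
  Sum: 4/9 + 3/2 + 9/7 − 2 − 2 + 3 + 3 − 6 + 4 = 407/126.
  ∫_0^1 u'(x)^2 dx = ∫_0^1 (64*x^6 + 144*x^5 + 81*x^4 - 48*x^3 - 54*x^2 + 9) dx. Term by term:
    ∫_0^1 64*x^6 dx = 64/7;  ∫_0^1 144*x^5 dx = 24;  ∫_0^1 81*x^4 dx = 81/5;
    ∫_0^1 -48*x^3 dx = -12;  ∫_0^1 -54*x^2 dx = -18;  ∫_0^1 9 dx = 9.
  Sum: 64/7 + 24 + 81/5 − 12 − 18 + 9 = 992/35.
Adding: ||u||_{H^1}^2 = 407/126 + 992/35 = 19891/630.


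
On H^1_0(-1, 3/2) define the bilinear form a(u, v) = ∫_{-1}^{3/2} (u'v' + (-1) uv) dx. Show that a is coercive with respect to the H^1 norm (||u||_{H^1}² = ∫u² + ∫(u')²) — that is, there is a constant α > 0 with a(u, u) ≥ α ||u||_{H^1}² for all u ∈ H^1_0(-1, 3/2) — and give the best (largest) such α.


α = (-25 + 4*π^2)/(25 + 4*π^2)

Coercivity of a(·,·) on H^1_0(-1, 3/2) means a(u, u) ≥ α ||u||_{H^1}² for every u ∈ H^1_0.
The interval has length L = 5/2, and Poincaré/coercivity depend only on L. Here a(u, u) = ∫(u')² + (-1)·∫u².
Here c = -1 < 0 with |c| < (π/L)² = 4*π^2/25, so coercivity still holds. The condition a(u,u) ≥ α||u||_{H^1}² reads (1−α)∫(u')² ≥ (α−c)∫u². Any admissible α is ≤ 1 (rapidly oscillating u have ∫u²/∫(u')² → 0), and α = 1 would force 0 ≥ (1−c)∫u², impossible since c < 1; so 1−α > 0. By the sharp Poincaré inequality on H^1_0 of an interval of length L, ∫(u')² ≥ (π/L)²∫u² with equality for the first sine mode sin(π(x−x₀)/L) (x₀ the left endpoint), so the inequality holds for all u iff (1−α)(π/L)² ≥ α − c, i.e. α ≤ ((π/L)² + c)/((π/L)² + 1) = (1 + c(L/π)²)/(1 + (L/π)²). (Direct route, valid since c ≤ 0: Poincaré gives c∫u² ≥ c(L/π)²∫(u')², so a(u,u) ≥ (1 + c(L/π)²)∫(u')², while ||u||_{H^1}² ≤ (1 + (L/π)²)∫(u')²; dividing yields the same α.) With (π/L)² = 4*π^2/25 and c = -1, the largest admissible constant is α = ((π/L)² + c)/((π/L)² + 1).
Simplifying, α = (-25 + 4*π^2)/(25 + 4*π^2).


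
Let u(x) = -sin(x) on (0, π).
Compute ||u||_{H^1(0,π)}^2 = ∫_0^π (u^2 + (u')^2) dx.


||u||_{H^1(0,π)}^2 = π

u'(x) = -cos(x).
Expand u² and (u')² and integrate term by term on (0, π), using: for integers n ≥ 1, ∫_0^π sin²(nx) dx = ∫_0^π cos²(nx) dx = π/2; for n ≠ n', ∫_0^π sin(nx)sin(n'x) dx = ∫_0^π cos(nx)cos(n'x) dx = 0; and by product-to-sum, ∫_0^π sin(nx)cos(n'x) dx = ½∫_0^π [sin((n+n')x) + sin((n−n')x)] dx, which is 0 when n+n' is even and 2n/(n²−n'²) when n+n' is odd (it need not vanish on (0, π)).
  u² squared terms: (-1)²·∫sin(x)² dx = 1·π/2 = π/2.
  So ∫_0^π u² dx = π/2.
  (u')² squared terms: (-1)²·∫cos(x)² dx = 1·π/2 = π/2.
  So ∫_0^π (u')² dx = π/2.
||u||_{H^1}^2 = (π/2) + (π/2) = π.


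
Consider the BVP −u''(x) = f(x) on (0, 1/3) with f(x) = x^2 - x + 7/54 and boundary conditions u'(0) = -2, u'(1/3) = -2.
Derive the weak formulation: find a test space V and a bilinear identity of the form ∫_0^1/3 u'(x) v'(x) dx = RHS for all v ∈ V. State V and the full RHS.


V = H^1(0, 1/3) (v unrestricted at boundary; u is determined up to an additive constant); weak form: ∫_0^1/3 u'v' dx = ∫_0^1/3 (x^2 - x + 7/54) v dx − 2·v(1/3) + 2·v(0) for all v ∈ V.

Multiply both sides by a test function v and integrate from 0 to 1/3:
  ∫_0^1/3 −u''(x) v(x) dx = ∫_0^1/3 f(x) v(x) dx.
Integrate the LHS by parts once:
  ∫_0^1/3 −u'' v dx = −[u'(x) v(x)]_0^1/3 + ∫_0^1/3 u'(x) v'(x) dx.
Thus ∫_0^1/3 u'(x) v'(x) dx = ∫_0^1/3 f(x) v(x) dx + [u'(x) v(x)]_0^1/3.
Choose V so that boundary terms are either known or forced to vanish.
u has inhomogeneous Neumann u'(0) = -2, u'(1/3) = -2. [u' v]_0^1/3 = (-2)·v(1/3) − (-2)·v(0) = − 2·v(1/3) + 2·v(0). Take V = H^1(0, 1/3); boundary term becomes part of RHS.
Weak formulation: find u (satisfying any essential BC) such that ∫_0^1/3 u'(x) v'(x) dx = ∫_0^1/3 f v dx − 2·v(1/3) + 2·v(0) for all v ∈ V (Neumann data are natural BCs: they enter the RHS as boundary terms).
Substituting f(x) = x^2 - x + 7/54, the right-hand side is ∫_0^1/3 (x^2 - x + 7/54) v dx − 2·v(1/3) + 2·v(0).
Compatibility check (pure Neumann): taking v ≡ 1 ∈ V gives 0 = ∫_0^1/3 f dx + (-2) − (-2), i.e. ∫_0^1/3 f dx must equal u'(0) − u'(1/3) = 0. Indeed ∫_0^1/3 (x^2 - x + 7/54) dx = 0, so the data are compatible. The solution is then unique only up to an additive constant (fix it e.g. by requiring ∫_0^1/3 u dx = 0).


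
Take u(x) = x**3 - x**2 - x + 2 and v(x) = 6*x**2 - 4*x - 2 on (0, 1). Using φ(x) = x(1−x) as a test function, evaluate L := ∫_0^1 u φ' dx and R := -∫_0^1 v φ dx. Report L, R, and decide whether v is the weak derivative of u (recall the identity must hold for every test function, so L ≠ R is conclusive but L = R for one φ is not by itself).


LHS = 11/60, RHS = 11/30. No, v is not the weak derivative of u.

u(x) = x**3 - x**2 - x + 2, classical derivative u'(x) = 3*x**2 - 2*x - 1.
φ(x) = x(1−x), so φ'(x) = 1 - 2*x.
Note φ(0) = φ(1) = 0, so the boundary term u·φ vanishes.
LHS = ∫_0^1 u(x) φ'(x) dx = ∫_0^1 (-2*x^4 + 3*x^3 + x^2 - 5*x + 2) dx. Term by term:
  ∫_0^1 -2*x^4 dx = -2/5;  ∫_0^1 3*x^3 dx = 3/4;  ∫_0^1 x^2 dx = 1/3;
  ∫_0^1 -5*x dx = -5/2;  ∫_0^1 2 dx = 2.
Sum: -2/5 + 3/4 + 1/3 − 5/2 + 2 = 11/60.
So LHS = 11/60.
∫_0^1 v(x) φ(x) dx = ∫_0^1 (-6*x^4 + 10*x^3 - 2*x^2 - 2*x) dx. Term by term:
  ∫_0^1 -6*x^4 dx = -6/5;  ∫_0^1 10*x^3 dx = 5/2;  ∫_0^1 -2*x^2 dx = -2/3;
  ∫_0^1 -2*x dx = -1.
Sum: -6/5 + 5/2 − 2/3 − 1 = -11/30.
So RHS = -∫_0^1 v(x) φ(x) dx = 11/30.
LHS − RHS = -11/60 ≠ 0, so the identity fails.
(For a valid weak derivative the identity must hold for EVERY test function, in particular this one. The failure shows v is NOT the weak derivative of u.)
Correct weak derivative would be u'(x) = 3*x**2 - 2*x - 1.


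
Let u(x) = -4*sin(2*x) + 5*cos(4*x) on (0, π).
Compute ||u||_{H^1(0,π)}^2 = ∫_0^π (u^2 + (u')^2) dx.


||u||_{H^1(0,π)}^2 = 505*π/2

u'(x) = -20*sin(4*x) - 8*cos(2*x).
Expand u² and (u')² and integrate term by term on (0, π), using: for integers n ≥ 1, ∫_0^π sin²(nx) dx = ∫_0^π cos²(nx) dx = π/2; for n ≠ n', ∫_0^π sin(nx)sin(n'x) dx = ∫_0^π cos(nx)cos(n'x) dx = 0; and by product-to-sum, ∫_0^π sin(nx)cos(n'x) dx = ½∫_0^π [sin((n+n')x) + sin((n−n')x)] dx, which is 0 when n+n' is even and 2n/(n²−n'²) when n+n' is odd (it need not vanish on (0, π)).
  u² squared terms: (-4)²·∫sin(2x)² dx = 16·π/2 = 8*π;  (5)²·∫cos(4x)² dx = 25·π/2 = 25*π/2.
  u² cross terms: 2·(-4)·(5)·∫sin(2x)·cos(4x) dx = -40·(0) = 0.
  So ∫_0^π u² dx = 8*π + 25*π/2 + 0 = 41*π/2.
  (u')² squared terms: (-20)²·∫sin(4x)² dx = 400·π/2 = 200*π;  (-8)²·∫cos(2x)² dx = 64·π/2 = 32*π.
  (u')² cross terms: 2·(-20)·(-8)·∫sin(4x)·cos(2x) dx = 320·(0) = 0.
  So ∫_0^π (u')² dx = 200*π + 32*π + 0 = 232*π.
||u||_{H^1}^2 = (41*π/2) + (232*π) = 505*π/2.


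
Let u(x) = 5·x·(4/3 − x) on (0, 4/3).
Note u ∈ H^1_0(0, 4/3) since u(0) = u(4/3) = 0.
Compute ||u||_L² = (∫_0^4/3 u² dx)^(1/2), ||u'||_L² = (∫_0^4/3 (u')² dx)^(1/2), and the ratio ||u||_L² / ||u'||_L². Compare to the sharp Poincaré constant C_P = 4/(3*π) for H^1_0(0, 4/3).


||u||_L² / ||u'||_L² = 2*sqrt(10)/15 < C_P = 4/(3*π).

u(x) = 5·x·(4/3 − x), so u'(x) = 20/3 - 10*x.
u(x) = 5·x·(4/3 − x) vanishes at x = 0 and x = 4/3, so u ∈ H^1_0(0, 4/3). Differentiate via the product rule and integrate the resulting polynomials term by term.
  ∫_0^4/3 u² dx = ∫_0^4/3 (25*x^4 - 200*x^3/3 + 400*x^2/9) dx. Term by term:
    ∫_0^4/3 25*x^4 dx = 5120/243;  ∫_0^4/3 -200*x^3/3 dx = -12800/243;  ∫_0^4/3 400*x^2/9 dx = 25600/729.
  Sum: 5120/243 − 12800/243 + 25600/729 = 2560/729.
  ∫_0^4/3 (u')² dx = ∫_0^4/3 (100*x^2 - 400*x/3 + 400/9) dx. Term by term:
    ∫_0^4/3 100*x^2 dx = 6400/81;  ∫_0^4/3 -400*x/3 dx = -3200/27;  ∫_0^4/3 400/9 dx = 1600/27.
  Sum: 6400/81 − 3200/27 + 1600/27 = 1600/81.
∫_0^4/3 u² dx = 2560/729, so ||u||_L² = 16*sqrt(10)/27.
∫_0^4/3 (u')² dx = 1600/81, so ||u'||_L² = 40/9.
Ratio ||u||_L² / ||u'||_L² = 2*sqrt(10)/15.
Sharp Poincaré constant on H^1_0(0, 4/3) is C_P = L/π = 4/(3*π), achieved by sin(3*π/4·x).
A polynomial bump cannot attain the sharp Poincaré constant (only the first sine eigenfunction does), so the ratio is strictly less than C_P, consistent with ||u||_L² ≤ C_P ||u'||_L².


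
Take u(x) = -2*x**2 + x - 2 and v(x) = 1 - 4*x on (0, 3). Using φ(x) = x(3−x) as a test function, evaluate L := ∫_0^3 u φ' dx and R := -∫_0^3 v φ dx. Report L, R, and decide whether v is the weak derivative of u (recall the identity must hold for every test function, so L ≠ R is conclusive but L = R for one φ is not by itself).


LHS = 45/2, RHS = 45/2. Yes, v = u' weakly.

u(x) = -2*x**2 + x - 2, classical derivative u'(x) = 1 - 4*x.
φ(x) = x(3−x), so φ'(x) = 3 - 2*x.
Note φ(0) = φ(3) = 0, so the boundary term u·φ vanishes.
LHS = ∫_0^3 u(x) φ'(x) dx = ∫_0^3 (4*x^3 - 8*x^2 + 7*x - 6) dx. Term by term:
  ∫_0^3 4*x^3 dx = 81;  ∫_0^3 -8*x^2 dx = -72;  ∫_0^3 7*x dx = 63/2;
  ∫_0^3 -6 dx = -18.
Sum: 81 − 72 + 63/2 − 18 = 45/2.
So LHS = 45/2.
∫_0^3 v(x) φ(x) dx = ∫_0^3 (4*x^3 - 13*x^2 + 3*x) dx. Term by term:
  ∫_0^3 4*x^3 dx = 81;  ∫_0^3 -13*x^2 dx = -117;  ∫_0^3 3*x dx = 27/2.
Sum: 81 − 117 + 27/2 = -45/2.
So RHS = -∫_0^3 v(x) φ(x) dx = 45/2.
LHS = RHS, so the identity holds for this test φ.
Moreover u is smooth here and v(x) = u'(x) = 1 - 4*x pointwise, so the identity holds for every test function. Hence v is the weak derivative of u.


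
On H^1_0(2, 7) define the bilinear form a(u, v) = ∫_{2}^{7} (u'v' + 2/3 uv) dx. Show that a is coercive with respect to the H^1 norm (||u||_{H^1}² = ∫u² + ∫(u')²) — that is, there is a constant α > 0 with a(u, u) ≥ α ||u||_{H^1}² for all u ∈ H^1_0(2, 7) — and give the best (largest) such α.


α = (π^2 + 50/3)/(π^2 + 25)

Coercivity of a(·,·) on H^1_0(2, 7) means a(u, u) ≥ α ||u||_{H^1}² for every u ∈ H^1_0.
The interval has length L = 5, and Poincaré/coercivity depend only on L. Here a(u, u) = ∫(u')² + (2/3)·∫u².
Here 0 < c = 2/3 < 1. The condition a(u,u) ≥ α||u||_{H^1}² reads (1−α)∫(u')² ≥ (α−c)∫u². Any admissible α is ≤ 1 (rapidly oscillating u have ∫u²/∫(u')² → 0), and α = 1 would force 0 ≥ (1−c)∫u², impossible since c < 1; so 1−α > 0. By the sharp Poincaré inequality on H^1_0 of an interval of length L, ∫(u')² ≥ (π/L)²∫u² with equality for the first sine mode sin(π(x−x₀)/L) (x₀ the left endpoint), so the inequality holds for all u iff (1−α)(π/L)² ≥ α − c, i.e. α ≤ ((π/L)² + c)/((π/L)² + 1) = (1 + c(L/π)²)/(1 + (L/π)²). With (π/L)² = π^2/25 and c = 2/3, the largest admissible constant is α = ((π/L)² + c)/((π/L)² + 1).
Simplifying, α = (π^2 + 50/3)/(π^2 + 25).


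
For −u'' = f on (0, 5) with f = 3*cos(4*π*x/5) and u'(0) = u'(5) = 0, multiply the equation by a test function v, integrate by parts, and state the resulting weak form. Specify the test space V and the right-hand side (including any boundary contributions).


V = H^1(0, 5) (no boundary constraint on v; u is determined up to an additive constant); weak form: ∫_0^5 u'v' dx = ∫_0^5 (3*cos(4*π*x/5)) v dx for all v ∈ V.

Multiply both sides by a test function v and integrate from 0 to 5:
  ∫_0^5 −u''(x) v(x) dx = ∫_0^5 f(x) v(x) dx.
Integrate the LHS by parts once:
  ∫_0^5 −u'' v dx = −[u'(x) v(x)]_0^5 + ∫_0^5 u'(x) v'(x) dx.
Thus ∫_0^5 u'(x) v'(x) dx = ∫_0^5 f(x) v(x) dx + [u'(x) v(x)]_0^5.
Choose V so that boundary terms are either known or forced to vanish.
u has homogeneous Neumann: u'(0) = u'(5) = 0. So [u' v]_0^5 = 0·v(5) − 0·v(0) = 0 for any v; take V = H^1(0, 5).
Weak formulation: find u (satisfying any essential BC) such that ∫_0^5 u'(x) v'(x) dx = ∫_0^5 f v dx for all v ∈ V (homogeneous Neumann, so boundary terms vanish).
Substituting f(x) = 3*cos(4*π*x/5), the right-hand side is ∫_0^5 (3*cos(4*π*x/5)) v dx.
Compatibility check (pure Neumann): taking v ≡ 1 ∈ V gives 0 = ∫_0^5 f dx + (0) − (0), i.e. ∫_0^5 f dx must equal u'(0) − u'(5) = 0. Indeed ∫_0^5 (3*cos(4*π*x/5)) dx = 0, so the data are compatible. The solution is then unique only up to an additive constant (fix it e.g. by requiring ∫_0^5 u dx = 0).


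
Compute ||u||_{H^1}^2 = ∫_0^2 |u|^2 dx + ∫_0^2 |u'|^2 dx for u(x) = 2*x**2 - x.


||u||_{H^1}^2 = 614/15

The H^1 norm (squared) on an interval (0, L) is
  ||u||_{H^1}^2 = ∫_0^L u(x)^2 dx + ∫_0^L u'(x)^2 dx.
Compute u'(x) = 4*x - 1.
Then u(x)^2 = 4*x**4 - 4*x**3 + x**2 and u'(x)^2 = 16*x**2 - 8*x + 1.
Integrate each monomial from 0 to 2 using ∫_0^2 c·x^n dx = c·2^(n+1)/(n+1):
  ∫_0^2 u(x)^2 dx = ∫_0^2 (4*x^4 - 4*x^3 + x^2) dx. Term by term:
    ∫_0^2 4*x^4 dx = 128/5;  ∫_0^2 -4*x^3 dx = -16;  ∫_0^2 x^2 dx = 8/3.
  Sum: 128/5 − 16 + 8/3 = 184/15.
  ∫_0^2 u'(x)^2 dx = ∫_0^2 (16*x^2 - 8*x + 1) dx. Term by term:
    ∫_0^2 16*x^2 dx = 128/3;  ∫_0^2 -8*x dx = -16;  ∫_0^2 1 dx = 2.
  Sum: 128/3 − 16 + 2 = 86/3.
Adding: ||u||_{H^1}^2 = 184/15 + 86/3 = 614/15.


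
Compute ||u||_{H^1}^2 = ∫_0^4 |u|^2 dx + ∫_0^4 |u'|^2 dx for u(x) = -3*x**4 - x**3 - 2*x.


||u||_{H^1}^2 = 74982032/105

The H^1 norm (squared) on an interval (0, L) is
  ||u||_{H^1}^2 = ∫_0^L u(x)^2 dx + ∫_0^L u'(x)^2 dx.
Compute u'(x) = -12*x**3 - 3*x**2 - 2.
Then u(x)^2 = 9*x**8 + 6*x**7 + x**6 + 12*x**5 + 4*x**4 + 4*x**2 and u'(x)^2 = 144*x**6 + 72*x**5 + 9*x**4 + 48*x**3 + 12*x**2 + 4.
Integrate each monomial from 0 to 4 using ∫_0^4 c·x^n dx = c·4^(n+1)/(n+1):
  ∫_0^4 u(x)^2 dx = ∫_0^4 (9*x^8 + 6*x^7 + x^6 + 12*x^5 + 4*x^4 + 4*x^2) dx. Term by term:
    ∫_0^4 9*x^8 dx = 262144;  ∫_0^4 6*x^7 dx = 49152;  ∫_0^4 x^6 dx = 16384/7;
    ∫_0^4 12*x^5 dx = 8192;  ∫_0^4 4*x^4 dx = 4096/5;  ∫_0^4 4*x^2 dx = 256/3.
  Sum: 262144 + 49152 + 16384/7 + 8192 + 4096/5 + 256/3 = 33886976/105.
  ∫_0^4 u'(x)^2 dx = ∫_0^4 (144*x^6 + 72*x^5 + 9*x^4 + 48*x^3 + 12*x^2 + 4) dx. Term by term:
    ∫_0^4 144*x^6 dx = 2359296/7;  ∫_0^4 72*x^5 dx = 49152;  ∫_0^4 9*x^4 dx = 9216/5;
    ∫_0^4 48*x^3 dx = 3072;  ∫_0^4 12*x^2 dx = 256;  ∫_0^4 4 dx = 16.
  Sum: 2359296/7 + 49152 + 9216/5 + 3072 + 256 + 16 = 13698352/35.
Adding: ||u||_{H^1}^2 = 33886976/105 + 13698352/35 = 74982032/105.


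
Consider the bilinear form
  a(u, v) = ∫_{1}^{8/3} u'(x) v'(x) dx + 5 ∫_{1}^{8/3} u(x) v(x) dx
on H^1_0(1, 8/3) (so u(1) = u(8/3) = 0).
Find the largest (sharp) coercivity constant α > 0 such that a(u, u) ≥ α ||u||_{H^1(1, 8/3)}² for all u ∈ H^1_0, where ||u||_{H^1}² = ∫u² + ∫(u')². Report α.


α = 1

Coercivity of a(·,·) on H^1_0(1, 8/3) means a(u, u) ≥ α ||u||_{H^1}² for every u ∈ H^1_0.
The interval has length L = 5/3, and Poincaré/coercivity depend only on L. Here a(u, u) = ∫(u')² + (5)·∫u².
Here c = 5 ≥ 1, so a(u,u) = ∫(u')² + c∫u² ≥ ∫(u')² + ∫u² = ||u||_{H^1}², i.e. α = 1 works. No larger α is possible: a(u,u) ≥ α||u||_{H^1}² means (1−α)∫(u')² ≥ (α−c)∫u², and for the modes u_n = sin(nπ(x−x₀)/L) (x₀ the left endpoint) one has ∫u_n²/∫(u_n')² = (L/(nπ))² → 0, so a(u_n,u_n)/||u_n||_{H^1}² → 1. Hence the optimal constant is α = 1.
Therefore α = 1.


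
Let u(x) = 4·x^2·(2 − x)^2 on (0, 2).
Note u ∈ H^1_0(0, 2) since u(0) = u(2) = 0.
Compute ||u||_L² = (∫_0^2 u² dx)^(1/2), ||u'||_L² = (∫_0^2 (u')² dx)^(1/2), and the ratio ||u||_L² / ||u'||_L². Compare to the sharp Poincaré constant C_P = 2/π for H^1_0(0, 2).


||u||_L² / ||u'||_L² = sqrt(3)/3 < C_P = 2/π.

u(x) = 4·x^2·(2 − x)^2, so u'(x) = 16*x*(x - 2)*(x - 1).
u(x) = 4·x^2·(2 − x)^2 vanishes at x = 0 and x = 2, so u ∈ H^1_0(0, 2). Differentiate via the product rule and integrate the resulting polynomials term by term.
  ∫_0^2 u² dx = ∫_0^2 (16*x^8 - 128*x^7 + 384*x^6 - 512*x^5 + 256*x^4) dx. Term by term:
    ∫_0^2 16*x^8 dx = 8192/9;  ∫_0^2 -128*x^7 dx = -4096;  ∫_0^2 384*x^6 dx = 49152/7;
    ∫_0^2 -512*x^5 dx = -16384/3;  ∫_0^2 256*x^4 dx = 8192/5.
  Sum: 8192/9 − 4096 + 49152/7 − 16384/3 + 8192/5 = 4096/315.
  ∫_0^2 (u')² dx = ∫_0^2 (256*x^6 - 1536*x^5 + 3328*x^4 - 3072*x^3 + 1024*x^2) dx. Term by term:
    ∫_0^2 256*x^6 dx = 32768/7;  ∫_0^2 -1536*x^5 dx = -16384;  ∫_0^2 3328*x^4 dx = 106496/5;
    ∫_0^2 -3072*x^3 dx = -12288;  ∫_0^2 1024*x^2 dx = 8192/3.
  Sum: 32768/7 − 16384 + 106496/5 − 12288 + 8192/3 = 4096/105.
∫_0^2 u² dx = 4096/315, so ||u||_L² = 64*sqrt(35)/105.
∫_0^2 (u')² dx = 4096/105, so ||u'||_L² = 64*sqrt(105)/105.
Ratio ||u||_L² / ||u'||_L² = sqrt(3)/3.
Sharp Poincaré constant on H^1_0(0, 2) is C_P = L/π = 2/π, achieved by sin(π/2·x).
A polynomial bump cannot attain the sharp Poincaré constant (only the first sine eigenfunction does), so the ratio is strictly less than C_P, consistent with ||u||_L² ≤ C_P ||u'||_L².


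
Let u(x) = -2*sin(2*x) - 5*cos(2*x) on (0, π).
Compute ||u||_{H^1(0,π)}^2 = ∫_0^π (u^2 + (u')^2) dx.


||u||_{H^1(0,π)}^2 = 145*π/2

u'(x) = 10*sin(2*x) - 4*cos(2*x).
Expand u² and (u')² and integrate term by term on (0, π), using: for integers n ≥ 1, ∫_0^π sin²(nx) dx = ∫_0^π cos²(nx) dx = π/2; for n ≠ n', ∫_0^π sin(nx)sin(n'x) dx = ∫_0^π cos(nx)cos(n'x) dx = 0; and by product-to-sum, ∫_0^π sin(nx)cos(n'x) dx = ½∫_0^π [sin((n+n')x) + sin((n−n')x)] dx, which is 0 when n+n' is even and 2n/(n²−n'²) when n+n' is odd (it need not vanish on (0, π)).
  u² squared terms: (-5)²·∫cos(2x)² dx = 25·π/2 = 25*π/2;  (-2)²·∫sin(2x)² dx = 4·π/2 = 2*π.
  u² cross terms: 2·(-5)·(-2)·∫cos(2x)·sin(2x) dx = 20·(0) = 0.
  So ∫_0^π u² dx = 25*π/2 + 2*π + 0 = 29*π/2.
  (u')² squared terms: (-4)²·∫cos(2x)² dx = 16·π/2 = 8*π;  (10)²·∫sin(2x)² dx = 100·π/2 = 50*π.
  (u')² cross terms: 2·(-4)·(10)·∫cos(2x)·sin(2x) dx = -80·(0) = 0.
  So ∫_0^π (u')² dx = 8*π + 50*π + 0 = 58*π.
||u||_{H^1}^2 = (29*π/2) + (58*π) = 145*π/2.


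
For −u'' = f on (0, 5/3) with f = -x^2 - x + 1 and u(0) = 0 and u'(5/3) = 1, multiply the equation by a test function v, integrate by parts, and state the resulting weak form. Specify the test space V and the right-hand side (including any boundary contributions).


V = {v ∈ H^1(0, 5/3) : v(0) = 0} (test functions vanish at x = 0 where u is specified); weak form: ∫_0^5/3 u'v' dx = ∫_0^5/3 (-x^2 - x + 1) v dx + v(5/3) for all v ∈ V.

Multiply both sides by a test function v and integrate from 0 to 5/3:
  ∫_0^5/3 −u''(x) v(x) dx = ∫_0^5/3 f(x) v(x) dx.
Integrate the LHS by parts once:
  ∫_0^5/3 −u'' v dx = −[u'(x) v(x)]_0^5/3 + ∫_0^5/3 u'(x) v'(x) dx.
Thus ∫_0^5/3 u'(x) v'(x) dx = ∫_0^5/3 f(x) v(x) dx + [u'(x) v(x)]_0^5/3.
Choose V so that boundary terms are either known or forced to vanish.
Mixed BC: u(0) = 0 (Dirichlet) and u'(5/3) = 1 (Neumann). Define V = {v ∈ H^1(0, 5/3) : v(0) = 0}. Then [u' v]_0^5/3 = u'(5/3)·v(5/3) − u'(0)·0 = v(5/3).
Weak formulation: find u (satisfying any essential BC) such that ∫_0^5/3 u'(x) v'(x) dx = ∫_0^5/3 f v dx + v(5/3) for all v ∈ V (Dirichlet at 0 absorbed into V; Neumann datum at x = 5/3 contributes the boundary term).
Substituting f(x) = -x^2 - x + 1, the right-hand side is ∫_0^5/3 (-x^2 - x + 1) v dx + v(5/3).


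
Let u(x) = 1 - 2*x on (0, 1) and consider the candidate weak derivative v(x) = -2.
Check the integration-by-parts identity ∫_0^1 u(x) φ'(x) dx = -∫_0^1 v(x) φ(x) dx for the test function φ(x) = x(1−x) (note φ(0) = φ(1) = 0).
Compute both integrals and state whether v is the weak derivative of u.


LHS = 1/3, RHS = 1/3. Yes, v = u' weakly.

u(x) = 1 - 2*x, classical derivative u'(x) = -2.
φ(x) = x(1−x), so φ'(x) = 1 - 2*x.
Note φ(0) = φ(1) = 0, so the boundary term u·φ vanishes.
LHS = ∫_0^1 u(x) φ'(x) dx = ∫_0^1 (4*x^2 - 4*x + 1) dx. Term by term:
  ∫_0^1 4*x^2 dx = 4/3;  ∫_0^1 -4*x dx = -2;  ∫_0^1 1 dx = 1.
Sum: 4/3 − 2 + 1 = 1/3.
So LHS = 1/3.
∫_0^1 v(x) φ(x) dx = ∫_0^1 (2*x^2 - 2*x) dx. Term by term:
  ∫_0^1 2*x^2 dx = 2/3;  ∫_0^1 -2*x dx = -1.
Sum: 2/3 − 1 = -1/3.
So RHS = -∫_0^1 v(x) φ(x) dx = 1/3.
LHS = RHS, so the identity holds for this test φ.
Moreover u is smooth here and v(x) = u'(x) = -2 pointwise, so the identity holds for every test function. Hence v is the weak derivative of u.


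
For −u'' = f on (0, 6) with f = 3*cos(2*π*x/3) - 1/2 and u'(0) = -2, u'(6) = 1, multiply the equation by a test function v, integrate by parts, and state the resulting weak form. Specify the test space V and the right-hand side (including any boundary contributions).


V = H^1(0, 6) (v unrestricted at boundary; u is determined up to an additive constant); weak form: ∫_0^6 u'v' dx = ∫_0^6 (3*cos(2*π*x/3) - 1/2) v dx + v(6) + 2·v(0) for all v ∈ V.

Multiply both sides by a test function v and integrate from 0 to 6:
  ∫_0^6 −u''(x) v(x) dx = ∫_0^6 f(x) v(x) dx.
Integrate the LHS by parts once:
  ∫_0^6 −u'' v dx = −[u'(x) v(x)]_0^6 + ∫_0^6 u'(x) v'(x) dx.
Thus ∫_0^6 u'(x) v'(x) dx = ∫_0^6 f(x) v(x) dx + [u'(x) v(x)]_0^6.
Choose V so that boundary terms are either known or forced to vanish.
u has inhomogeneous Neumann u'(0) = -2, u'(6) = 1. [u' v]_0^6 = (1)·v(6) − (-2)·v(0) = v(6) + 2·v(0). Take V = H^1(0, 6); boundary term becomes part of RHS.
Weak formulation: find u (satisfying any essential BC) such that ∫_0^6 u'(x) v'(x) dx = ∫_0^6 f v dx + v(6) + 2·v(0) for all v ∈ V (Neumann data are natural BCs: they enter the RHS as boundary terms).
Substituting f(x) = 3*cos(2*π*x/3) - 1/2, the right-hand side is ∫_0^6 (3*cos(2*π*x/3) - 1/2) v dx + v(6) + 2·v(0).
Compatibility check (pure Neumann): taking v ≡ 1 ∈ V gives 0 = ∫_0^6 f dx + (1) − (-2), i.e. ∫_0^6 f dx must equal u'(0) − u'(6) = -3. Indeed ∫_0^6 (3*cos(2*π*x/3) - 1/2) dx = -3, so the data are compatible. The solution is then unique only up to an additive constant (fix it e.g. by requiring ∫_0^6 u dx = 0).


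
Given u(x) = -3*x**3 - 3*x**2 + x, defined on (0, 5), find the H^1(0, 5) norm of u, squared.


||u||_{H^1}^2 = 9089035/42

The H^1 norm (squared) on an interval (0, L) is
  ||u||_{H^1}^2 = ∫_0^L u(x)^2 dx + ∫_0^L u'(x)^2 dx.
Compute u'(x) = -9*x**2 - 6*x + 1.
Then u(x)^2 = 9*x**6 + 18*x**5 + 3*x**4 - 6*x**3 + x**2 and u'(x)^2 = 81*x**4 + 108*x**3 + 18*x**2 - 12*x + 1.
Integrate each monomial from 0 to 5 using ∫_0^5 c·x^n dx = c·5^(n+1)/(n+1):
  ∫_0^5 u(x)^2 dx = ∫_0^5 (9*x^6 + 18*x^5 + 3*x^4 - 6*x^3 + x^2) dx. Term by term:
    ∫_0^5 9*x^6 dx = 703125/7;  ∫_0^5 18*x^5 dx = 46875;  ∫_0^5 3*x^4 dx = 1875;
    ∫_0^5 -6*x^3 dx = -1875/2;  ∫_0^5 x^2 dx = 125/3.
  Sum: 703125/7 + 46875 + 1875 − 1875/2 + 125/3 = 6228625/42.
  ∫_0^5 u'(x)^2 dx = ∫_0^5 (81*x^4 + 108*x^3 + 18*x^2 - 12*x + 1) dx. Term by term:
    ∫_0^5 81*x^4 dx = 50625;  ∫_0^5 108*x^3 dx = 16875;  ∫_0^5 18*x^2 dx = 750;
    ∫_0^5 -12*x dx = -150;  ∫_0^5 1 dx = 5.
  Sum: 50625 + 16875 + 750 − 150 + 5 = 68105.
Adding: ||u||_{H^1}^2 = 6228625/42 + 68105 = 9089035/42.


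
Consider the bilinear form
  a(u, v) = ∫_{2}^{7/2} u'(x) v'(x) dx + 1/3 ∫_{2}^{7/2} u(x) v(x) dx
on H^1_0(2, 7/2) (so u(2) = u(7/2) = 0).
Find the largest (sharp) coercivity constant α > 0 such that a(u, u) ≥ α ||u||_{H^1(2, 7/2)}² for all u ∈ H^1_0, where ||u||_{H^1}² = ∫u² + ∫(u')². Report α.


α = (3 + 4*π^2)/(9 + 4*π^2)

Coercivity of a(·,·) on H^1_0(2, 7/2) means a(u, u) ≥ α ||u||_{H^1}² for every u ∈ H^1_0.
The interval has length L = 3/2, and Poincaré/coercivity depend only on L. Here a(u, u) = ∫(u')² + (1/3)·∫u².
Here 0 < c = 1/3 < 1. The condition a(u,u) ≥ α||u||_{H^1}² reads (1−α)∫(u')² ≥ (α−c)∫u². Any admissible α is ≤ 1 (rapidly oscillating u have ∫u²/∫(u')² → 0), and α = 1 would force 0 ≥ (1−c)∫u², impossible since c < 1; so 1−α > 0. By the sharp Poincaré inequality on H^1_0 of an interval of length L, ∫(u')² ≥ (π/L)²∫u² with equality for the first sine mode sin(π(x−x₀)/L) (x₀ the left endpoint), so the inequality holds for all u iff (1−α)(π/L)² ≥ α − c, i.e. α ≤ ((π/L)² + c)/((π/L)² + 1) = (1 + c(L/π)²)/(1 + (L/π)²). With (π/L)² = 4*π^2/9 and c = 1/3, the largest admissible constant is α = ((π/L)² + c)/((π/L)² + 1).
Simplifying, α = (3 + 4*π^2)/(9 + 4*π^2).


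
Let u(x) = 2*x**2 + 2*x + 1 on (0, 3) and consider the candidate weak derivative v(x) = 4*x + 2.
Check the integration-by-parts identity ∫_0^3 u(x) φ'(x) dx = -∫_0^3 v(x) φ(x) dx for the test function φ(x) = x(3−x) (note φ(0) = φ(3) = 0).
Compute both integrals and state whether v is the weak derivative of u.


LHS = -36, RHS = -36. Yes, v = u' weakly.

u(x) = 2*x**2 + 2*x + 1, classical derivative u'(x) = 4*x + 2.
φ(x) = x(3−x), so φ'(x) = 3 - 2*x.
Note φ(0) = φ(3) = 0, so the boundary term u·φ vanishes.
LHS = ∫_0^3 u(x) φ'(x) dx = ∫_0^3 (-4*x^3 + 2*x^2 + 4*x + 3) dx. Term by term:
  ∫_0^3 -4*x^3 dx = -81;  ∫_0^3 2*x^2 dx = 18;  ∫_0^3 4*x dx = 18;
  ∫_0^3 3 dx = 9.
Sum: -81 + 18 + 18 + 9 = -36.
So LHS = -36.
∫_0^3 v(x) φ(x) dx = ∫_0^3 (-4*x^3 + 10*x^2 + 6*x) dx. Term by term:
  ∫_0^3 -4*x^3 dx = -81;  ∫_0^3 10*x^2 dx = 90;  ∫_0^3 6*x dx = 27.
Sum: -81 + 90 + 27 = 36.
So RHS = -∫_0^3 v(x) φ(x) dx = -36.
LHS = RHS, so the identity holds for this test φ.
Moreover u is smooth here and v(x) = u'(x) = 4*x + 2 pointwise, so the identity holds for every test function. Hence v is the weak derivative of u.


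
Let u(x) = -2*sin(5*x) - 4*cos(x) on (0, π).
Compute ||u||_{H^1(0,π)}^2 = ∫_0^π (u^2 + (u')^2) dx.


||u||_{H^1(0,π)}^2 = 68*π

u'(x) = 4*sin(x) - 10*cos(5*x).
Expand u² and (u')² and integrate term by term on (0, π), using: for integers n ≥ 1, ∫_0^π sin²(nx) dx = ∫_0^π cos²(nx) dx = π/2; for n ≠ n', ∫_0^π sin(nx)sin(n'x) dx = ∫_0^π cos(nx)cos(n'x) dx = 0; and by product-to-sum, ∫_0^π sin(nx)cos(n'x) dx = ½∫_0^π [sin((n+n')x) + sin((n−n')x)] dx, which is 0 when n+n' is even and 2n/(n²−n'²) when n+n' is odd (it need not vanish on (0, π)).
  u² squared terms: (-4)²·∫cos(x)² dx = 16·π/2 = 8*π;  (-2)²·∫sin(5x)² dx = 4·π/2 = 2*π.
  u² cross terms: 2·(-4)·(-2)·∫cos(x)·sin(5x) dx = 16·(0) = 0.
  So ∫_0^π u² dx = 8*π + 2*π + 0 = 10*π.
  (u')² squared terms: (-10)²·∫cos(5x)² dx = 100·π/2 = 50*π;  (4)²·∫sin(x)² dx = 16·π/2 = 8*π.
  (u')² cross terms: 2·(-10)·(4)·∫cos(5x)·sin(x) dx = -80·(0) = 0.
  So ∫_0^π (u')² dx = 50*π + 8*π + 0 = 58*π.
||u||_{H^1}^2 = (10*π) + (58*π) = 68*π.


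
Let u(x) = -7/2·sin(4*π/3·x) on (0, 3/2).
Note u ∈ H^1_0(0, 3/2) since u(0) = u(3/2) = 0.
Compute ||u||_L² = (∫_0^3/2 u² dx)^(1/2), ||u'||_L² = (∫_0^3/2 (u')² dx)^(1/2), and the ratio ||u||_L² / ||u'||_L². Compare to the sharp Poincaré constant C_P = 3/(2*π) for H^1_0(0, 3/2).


||u||_L² / ||u'||_L² = 3/(4*π) < C_P = 3/(2*π).

u(x) = -7/2·sin(4*π/3·x), so u'(x) = -14*π*cos(4*π*x/3)/3.
Writing u(x) = A·sin(kπx/L) with A = -7/2 and k = 2, use ∫_0^L sin²(kπx/L) dx = L/2 and ∫_0^L cos²(kπx/L) dx = L/2.
u² = 49/4·sin²(4*π/3·x) and (u')² = 196*π^2/9·cos²(4*π/3·x), and each of sin², cos² integrates to L/2 = 3/4 over (0, 3/2).
∫_0^3/2 u² dx = 147/16, so ||u||_L² = 7*sqrt(3)/4.
∫_0^3/2 (u')² dx = 49*π^2/3, so ||u'||_L² = 7*sqrt(3)*π/3.
Ratio ||u||_L² / ||u'||_L² = 3/(4*π).
Sharp Poincaré constant on H^1_0(0, 3/2) is C_P = L/π = 3/(2*π), achieved by sin(2*π/3·x).
This is the k = 2 harmonic; the ratio L/(kπ) is strictly less than C_P = L/π, consistent with the sharp inequality ||u||_L² ≤ C_P ||u'||_L².


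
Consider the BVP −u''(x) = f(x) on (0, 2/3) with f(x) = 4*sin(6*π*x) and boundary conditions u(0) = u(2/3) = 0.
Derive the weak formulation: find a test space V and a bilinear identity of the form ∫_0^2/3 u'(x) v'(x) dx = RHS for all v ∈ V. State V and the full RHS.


V = H^1_0(0, 2/3) (so v(0) = v(2/3) = 0); weak form: ∫_0^2/3 u'v' dx = ∫_0^2/3 (4*sin(6*π*x)) v dx for all v ∈ V.

Multiply both sides by a test function v and integrate from 0 to 2/3:
  ∫_0^2/3 −u''(x) v(x) dx = ∫_0^2/3 f(x) v(x) dx.
Integrate the LHS by parts once:
  ∫_0^2/3 −u'' v dx = −[u'(x) v(x)]_0^2/3 + ∫_0^2/3 u'(x) v'(x) dx.
Thus ∫_0^2/3 u'(x) v'(x) dx = ∫_0^2/3 f(x) v(x) dx + [u'(x) v(x)]_0^2/3.
Choose V so that boundary terms are either known or forced to vanish.
u is Dirichlet: u(0) = u(2/3) = 0. Let V = H^1_0(0, 2/3); then v(0) = v(2/3) = 0, and [u' v]_0^2/3 = 0.
Weak formulation: find u (satisfying any essential BC) such that ∫_0^2/3 u'(x) v'(x) dx = ∫_0^2/3 f v dx for all v ∈ V.
Substituting f(x) = 4*sin(6*π*x), the right-hand side is ∫_0^2/3 (4*sin(6*π*x)) v dx.


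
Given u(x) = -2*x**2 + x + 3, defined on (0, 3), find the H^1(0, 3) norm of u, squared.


||u||_{H^1}^2 = 897/5

The H^1 norm (squared) on an interval (0, L) is
  ||u||_{H^1}^2 = ∫_0^L u(x)^2 dx + ∫_0^L u'(x)^2 dx.
Compute u'(x) = 1 - 4*x.
Then u(x)^2 = 4*x**4 - 4*x**3 - 11*x**2 + 6*x + 9 and u'(x)^2 = 16*x**2 - 8*x + 1.
Integrate each monomial from 0 to 3 using ∫_0^3 c·x^n dx = c·3^(n+1)/(n+1):
  ∫_0^3 u(x)^2 dx = ∫_0^3 (4*x^4 - 4*x^3 - 11*x^2 + 6*x + 9) dx. Term by term:
    ∫_0^3 4*x^4 dx = 972/5;  ∫_0^3 -4*x^3 dx = -81;  ∫_0^3 -11*x^2 dx = -99;
    ∫_0^3 6*x dx = 27;  ∫_0^3 9 dx = 27.
  Sum: 972/5 − 81 − 99 + 27 + 27 = 342/5.
  ∫_0^3 u'(x)^2 dx = ∫_0^3 (16*x^2 - 8*x + 1) dx. Term by term:
    ∫_0^3 16*x^2 dx = 144;  ∫_0^3 -8*x dx = -36;  ∫_0^3 1 dx = 3.
  Sum: 144 − 36 + 3 = 111.
Adding: ||u||_{H^1}^2 = 342/5 + 111 = 897/5.


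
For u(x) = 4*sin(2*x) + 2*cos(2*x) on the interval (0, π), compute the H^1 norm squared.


||u||_{H^1(0,π)}^2 = 50*π

u'(x) = -4*sin(2*x) + 8*cos(2*x).
Expand u² and (u')² and integrate term by term on (0, π), using: for integers n ≥ 1, ∫_0^π sin²(nx) dx = ∫_0^π cos²(nx) dx = π/2; for n ≠ n', ∫_0^π sin(nx)sin(n'x) dx = ∫_0^π cos(nx)cos(n'x) dx = 0; and by product-to-sum, ∫_0^π sin(nx)cos(n'x) dx = ½∫_0^π [sin((n+n')x) + sin((n−n')x)] dx, which is 0 when n+n' is even and 2n/(n²−n'²) when n+n' is odd (it need not vanish on (0, π)).
  u² squared terms: (2)²·∫cos(2x)² dx = 4·π/2 = 2*π;  (4)²·∫sin(2x)² dx = 16·π/2 = 8*π.
  u² cross terms: 2·(2)·(4)·∫cos(2x)·sin(2x) dx = 16·(0) = 0.
  So ∫_0^π u² dx = 2*π + 8*π + 0 = 10*π.
  (u')² squared terms: (-4)²·∫sin(2x)² dx = 16·π/2 = 8*π;  (8)²·∫cos(2x)² dx = 64·π/2 = 32*π.
  (u')² cross terms: 2·(-4)·(8)·∫sin(2x)·cos(2x) dx = -64·(0) = 0.
  So ∫_0^π (u')² dx = 8*π + 32*π + 0 = 40*π.
||u||_{H^1}^2 = (10*π) + (40*π) = 50*π.


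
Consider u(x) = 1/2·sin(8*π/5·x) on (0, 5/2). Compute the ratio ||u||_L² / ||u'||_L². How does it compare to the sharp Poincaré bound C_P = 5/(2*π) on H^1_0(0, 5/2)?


||u||_L² / ||u'||_L² = 5/(8*π) < C_P = 5/(2*π).

u(x) = 1/2·sin(8*π/5·x), so u'(x) = 4*π*cos(8*π*x/5)/5.
Writing u(x) = A·sin(kπx/L) with A = 1/2 and k = 4, use ∫_0^L sin²(kπx/L) dx = L/2 and ∫_0^L cos²(kπx/L) dx = L/2.
u² = 1/4·sin²(8*π/5·x) and (u')² = 16*π^2/25·cos²(8*π/5·x), and each of sin², cos² integrates to L/2 = 5/4 over (0, 5/2).
∫_0^5/2 u² dx = 5/16, so ||u||_L² = sqrt(5)/4.
∫_0^5/2 (u')² dx = 4*π^2/5, so ||u'||_L² = 2*sqrt(5)*π/5.
Ratio ||u||_L² / ||u'||_L² = 5/(8*π).
Sharp Poincaré constant on H^1_0(0, 5/2) is C_P = L/π = 5/(2*π), achieved by sin(2*π/5·x).
This is the k = 4 harmonic; the ratio L/(kπ) is strictly less than C_P = L/π, consistent with the sharp inequality ||u||_L² ≤ C_P ||u'||_L².


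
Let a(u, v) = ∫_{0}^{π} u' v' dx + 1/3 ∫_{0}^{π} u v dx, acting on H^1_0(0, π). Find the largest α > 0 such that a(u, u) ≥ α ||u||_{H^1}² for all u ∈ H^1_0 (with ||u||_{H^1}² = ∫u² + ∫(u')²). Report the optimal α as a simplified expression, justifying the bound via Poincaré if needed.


α = 2/3

Coercivity of a(·,·) on H^1_0(0, π) means a(u, u) ≥ α ||u||_{H^1}² for every u ∈ H^1_0.
The interval has length L = π, and Poincaré/coercivity depend only on L. Here a(u, u) = ∫(u')² + (1/3)·∫u².
Here 0 < c = 1/3 < 1. The condition a(u,u) ≥ α||u||_{H^1}² reads (1−α)∫(u')² ≥ (α−c)∫u². Any admissible α is ≤ 1 (rapidly oscillating u have ∫u²/∫(u')² → 0), and α = 1 would force 0 ≥ (1−c)∫u², impossible since c < 1; so 1−α > 0. By the sharp Poincaré inequality on H^1_0 of an interval of length L, ∫(u')² ≥ (π/L)²∫u² with equality for the first sine mode sin(π(x−x₀)/L) (x₀ the left endpoint), so the inequality holds for all u iff (1−α)(π/L)² ≥ α − c, i.e. α ≤ ((π/L)² + c)/((π/L)² + 1) = (1 + c(L/π)²)/(1 + (L/π)²). With (π/L)² = 1 and c = 1/3, the largest admissible constant is α = ((π/L)² + c)/((π/L)² + 1).
Simplifying, α = 2/3.


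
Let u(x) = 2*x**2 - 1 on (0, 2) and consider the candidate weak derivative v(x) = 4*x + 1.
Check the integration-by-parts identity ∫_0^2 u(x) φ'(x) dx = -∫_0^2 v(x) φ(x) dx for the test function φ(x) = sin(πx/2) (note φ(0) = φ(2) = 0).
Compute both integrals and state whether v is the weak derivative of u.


LHS = -16/π, RHS = -20/π. No, v is not the weak derivative of u.

u(x) = 2*x**2 - 1, classical derivative u'(x) = 4*x.
φ(x) = sin(πx/2), so φ'(x) = π*cos(π*x/2)/2.
Note φ(0) = φ(2) = 0, so the boundary term u·φ vanishes.
LHS = ∫_0^2 u(x) φ'(x) dx = ∫_0^2 (π*x^2*cos(π*x/2) - π*cos(π*x/2)/2) dx. Term by term:
  ∫_0^2 -π*cos(π*x/2)/2 dx = 0;  ∫_0^2 π*x^2*cos(π*x/2) dx = -16/π.
Sum: 0 − 16/π = -16/π.
So LHS = -16/π.
∫_0^2 v(x) φ(x) dx = ∫_0^2 (4*x*sin(π*x/2) + sin(π*x/2)) dx. Term by term:
  ∫_0^2 4*x*sin(π*x/2) dx = 16/π;  ∫_0^2 sin(π*x/2) dx = 4/π.
Sum: 16/π + 4/π = 20/π.
So RHS = -∫_0^2 v(x) φ(x) dx = -20/π.
LHS − RHS = 4/π ≠ 0, so the identity fails.
(For a valid weak derivative the identity must hold for EVERY test function, in particular this one. The failure shows v is NOT the weak derivative of u.)
Correct weak derivative would be u'(x) = 4*x.


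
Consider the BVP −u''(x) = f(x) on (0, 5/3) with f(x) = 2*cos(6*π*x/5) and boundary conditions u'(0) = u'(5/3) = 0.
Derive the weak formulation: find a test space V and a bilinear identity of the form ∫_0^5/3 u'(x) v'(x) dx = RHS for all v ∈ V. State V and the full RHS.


V = H^1(0, 5/3) (no boundary constraint on v; u is determined up to an additive constant); weak form: ∫_0^5/3 u'v' dx = ∫_0^5/3 (2*cos(6*π*x/5)) v dx for all v ∈ V.

Multiply both sides by a test function v and integrate from 0 to 5/3:
  ∫_0^5/3 −u''(x) v(x) dx = ∫_0^5/3 f(x) v(x) dx.
Integrate the LHS by parts once:
  ∫_0^5/3 −u'' v dx = −[u'(x) v(x)]_0^5/3 + ∫_0^5/3 u'(x) v'(x) dx.
Thus ∫_0^5/3 u'(x) v'(x) dx = ∫_0^5/3 f(x) v(x) dx + [u'(x) v(x)]_0^5/3.
Choose V so that boundary terms are either known or forced to vanish.
u has homogeneous Neumann: u'(0) = u'(5/3) = 0. So [u' v]_0^5/3 = 0·v(5/3) − 0·v(0) = 0 for any v; take V = H^1(0, 5/3).
Weak formulation: find u (satisfying any essential BC) such that ∫_0^5/3 u'(x) v'(x) dx = ∫_0^5/3 f v dx for all v ∈ V (homogeneous Neumann, so boundary terms vanish).
Substituting f(x) = 2*cos(6*π*x/5), the right-hand side is ∫_0^5/3 (2*cos(6*π*x/5)) v dx.
Compatibility check (pure Neumann): taking v ≡ 1 ∈ V gives 0 = ∫_0^5/3 f dx + (0) − (0), i.e. ∫_0^5/3 f dx must equal u'(0) − u'(5/3) = 0. Indeed ∫_0^5/3 (2*cos(6*π*x/5)) dx = 0, so the data are compatible. The solution is then unique only up to an additive constant (fix it e.g. by requiring ∫_0^5/3 u dx = 0).


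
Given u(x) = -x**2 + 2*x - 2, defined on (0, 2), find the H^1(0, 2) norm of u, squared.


||u||_{H^1}^2 = 32/5

The H^1 norm (squared) on an interval (0, L) is
  ||u||_{H^1}^2 = ∫_0^L u(x)^2 dx + ∫_0^L u'(x)^2 dx.
Compute u'(x) = 2 - 2*x.
Then u(x)^2 = x**4 - 4*x**3 + 8*x**2 - 8*x + 4 and u'(x)^2 = 4*x**2 - 8*x + 4.
Integrate each monomial from 0 to 2 using ∫_0^2 c·x^n dx = c·2^(n+1)/(n+1):
  ∫_0^2 u(x)^2 dx = ∫_0^2 (x^4 - 4*x^3 + 8*x^2 - 8*x + 4) dx. Term by term:
    ∫_0^2 x^4 dx = 32/5;  ∫_0^2 -4*x^3 dx = -16;  ∫_0^2 8*x^2 dx = 64/3;
    ∫_0^2 -8*x dx = -16;  ∫_0^2 4 dx = 8.
  Sum: 32/5 − 16 + 64/3 − 16 + 8 = 56/15.
  ∫_0^2 u'(x)^2 dx = ∫_0^2 (4*x^2 - 8*x + 4) dx. Term by term:
    ∫_0^2 4*x^2 dx = 32/3;  ∫_0^2 -8*x dx = -16;  ∫_0^2 4 dx = 8.
  Sum: 32/3 − 16 + 8 = 8/3.
Adding: ||u||_{H^1}^2 = 56/15 + 8/3 = 32/5.


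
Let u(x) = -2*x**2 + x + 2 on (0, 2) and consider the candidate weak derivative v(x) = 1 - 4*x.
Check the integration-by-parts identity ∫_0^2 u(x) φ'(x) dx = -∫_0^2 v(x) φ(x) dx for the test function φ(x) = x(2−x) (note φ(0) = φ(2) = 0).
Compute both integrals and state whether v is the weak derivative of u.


LHS = 4, RHS = 4. Yes, v = u' weakly.

u(x) = -2*x**2 + x + 2, classical derivative u'(x) = 1 - 4*x.
φ(x) = x(2−x), so φ'(x) = 2 - 2*x.
Note φ(0) = φ(2) = 0, so the boundary term u·φ vanishes.
LHS = ∫_0^2 u(x) φ'(x) dx = ∫_0^2 (4*x^3 - 6*x^2 - 2*x + 4) dx. Term by term:
  ∫_0^2 4*x^3 dx = 16;  ∫_0^2 -6*x^2 dx = -16;  ∫_0^2 -2*x dx = -4;
  ∫_0^2 4 dx = 8.
Sum: 16 − 16 − 4 + 8 = 4.
So LHS = 4.
∫_0^2 v(x) φ(x) dx = ∫_0^2 (4*x^3 - 9*x^2 + 2*x) dx. Term by term:
  ∫_0^2 4*x^3 dx = 16;  ∫_0^2 -9*x^2 dx = -24;  ∫_0^2 2*x dx = 4.
Sum: 16 − 24 + 4 = -4.
So RHS = -∫_0^2 v(x) φ(x) dx = 4.
LHS = RHS, so the identity holds for this test φ.
Moreover u is smooth here and v(x) = u'(x) = 1 - 4*x pointwise, so the identity holds for every test function. Hence v is the weak derivative of u.


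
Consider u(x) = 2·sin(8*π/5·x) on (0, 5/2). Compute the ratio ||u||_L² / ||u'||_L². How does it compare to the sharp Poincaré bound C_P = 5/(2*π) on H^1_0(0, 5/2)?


||u||_L² / ||u'||_L² = 5/(8*π) < C_P = 5/(2*π).

u(x) = 2·sin(8*π/5·x), so u'(x) = 16*π*cos(8*π*x/5)/5.
Writing u(x) = A·sin(kπx/L) with A = 2 and k = 4, use ∫_0^L sin²(kπx/L) dx = L/2 and ∫_0^L cos²(kπx/L) dx = L/2.
u² = 4·sin²(8*π/5·x) and (u')² = 256*π^2/25·cos²(8*π/5·x), and each of sin², cos² integrates to L/2 = 5/4 over (0, 5/2).
∫_0^5/2 u² dx = 5, so ||u||_L² = sqrt(5).
∫_0^5/2 (u')² dx = 64*π^2/5, so ||u'||_L² = 8*sqrt(5)*π/5.
Ratio ||u||_L² / ||u'||_L² = 5/(8*π).
Sharp Poincaré constant on H^1_0(0, 5/2) is C_P = L/π = 5/(2*π), achieved by sin(2*π/5·x).
This is the k = 4 harmonic; the ratio L/(kπ) is strictly less than C_P = L/π, consistent with the sharp inequality ||u||_L² ≤ C_P ||u'||_L².


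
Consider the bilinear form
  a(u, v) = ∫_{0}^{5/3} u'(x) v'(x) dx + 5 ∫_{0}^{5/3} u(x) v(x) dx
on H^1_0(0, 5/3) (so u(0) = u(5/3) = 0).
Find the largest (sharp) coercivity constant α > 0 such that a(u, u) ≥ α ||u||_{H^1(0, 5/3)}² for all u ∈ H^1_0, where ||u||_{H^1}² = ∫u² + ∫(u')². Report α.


α = 1

Coercivity of a(·,·) on H^1_0(0, 5/3) means a(u, u) ≥ α ||u||_{H^1}² for every u ∈ H^1_0.
The interval has length L = 5/3, and Poincaré/coercivity depend only on L. Here a(u, u) = ∫(u')² + (5)·∫u².
Here c = 5 ≥ 1, so a(u,u) = ∫(u')² + c∫u² ≥ ∫(u')² + ∫u² = ||u||_{H^1}², i.e. α = 1 works. No larger α is possible: a(u,u) ≥ α||u||_{H^1}² means (1−α)∫(u')² ≥ (α−c)∫u², and for the modes u_n = sin(nπ(x−x₀)/L) (x₀ the left endpoint) one has ∫u_n²/∫(u_n')² = (L/(nπ))² → 0, so a(u_n,u_n)/||u_n||_{H^1}² → 1. Hence the optimal constant is α = 1.
Therefore α = 1.
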